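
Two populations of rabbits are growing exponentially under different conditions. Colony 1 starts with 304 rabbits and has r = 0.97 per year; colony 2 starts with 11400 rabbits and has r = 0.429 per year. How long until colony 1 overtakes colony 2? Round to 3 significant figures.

Set 304·e^(0.97t) = 11400·e^(0.429t).
e^((0.97 − 0.429)t) = 11400/304 → e^(0.541·t) = 37.5.
0.541·t = ln(37.5) = 3.6243, so t = 3.6243/0.541 = 6.6993.

6.70 years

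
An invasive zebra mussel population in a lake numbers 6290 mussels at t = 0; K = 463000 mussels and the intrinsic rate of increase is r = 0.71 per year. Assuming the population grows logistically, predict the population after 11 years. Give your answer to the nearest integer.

A = (K − N₀)/N₀ = (463000 − 6290)/6290 = 72.609.
N(t) = K/(1 + A·e^(−rt)) = 463000/(1 + 72.609×e^(−0.71×11)).
e^(−7.81) = 0.00040566; denominator = 1 + 72.609×0.00040566 = 1.0295.
N = 463000/1.0295 = 449753.

449753 mussels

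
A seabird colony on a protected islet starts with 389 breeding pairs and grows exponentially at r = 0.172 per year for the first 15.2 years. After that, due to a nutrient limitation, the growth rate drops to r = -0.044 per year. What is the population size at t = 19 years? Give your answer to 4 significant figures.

Phase 1: N(15.2) = 389·e^(0.172×15.2) = 389·e^2.614 = 5313.36.
Phase 2 runs for 19 − 15.2 = 3.8 years at r = -0.044.
N(19) = 5313.36·e^(-0.044×3.8) = 5313.36·e^-0.1672 = 4495.26.

4495 breeding pairs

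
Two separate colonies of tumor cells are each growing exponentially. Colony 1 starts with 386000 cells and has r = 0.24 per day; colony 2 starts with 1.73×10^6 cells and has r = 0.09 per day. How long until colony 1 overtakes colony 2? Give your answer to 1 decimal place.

Set 386000·e^(0.24t) = 1.73×10^6·e^(0.09t).
e^((0.24 − 0.09)t) = 1.73×10^6/386000 → e^(0.15·t) = 4.4819.
0.15·t = ln(4.4819) = 1.5, so t = 1.5/0.15 = 10.

10.0 days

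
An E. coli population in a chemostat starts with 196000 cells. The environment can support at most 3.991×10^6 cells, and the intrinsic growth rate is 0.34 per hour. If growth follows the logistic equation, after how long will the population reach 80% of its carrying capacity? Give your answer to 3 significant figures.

A = (K − N₀)/N₀ = (3.991×10^6 − 196000)/196000 = 19.362.
Solve 3.991×10^6/(1 + 19.362·e^(−0.34t)) = 3.1928×10^6: 1 + 19.362·e^(−0.34t) = 1.25, so e^(−0.34t) = 0.0129117.
−0.34·t = ln(0.0129117) = -4.3496, so t = 4.3496/0.34 = 12.793.

12.8 hours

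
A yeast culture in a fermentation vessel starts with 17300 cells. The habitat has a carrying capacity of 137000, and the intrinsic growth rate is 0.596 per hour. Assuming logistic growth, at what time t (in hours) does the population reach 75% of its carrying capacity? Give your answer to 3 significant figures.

A = (K − N₀)/N₀ = (137000 − 17300)/17300 = 6.9191.
Solve 137000/(1 + 6.9191·e^(−0.596t)) = 102750: 1 + 6.9191·e^(−0.596t) = 1.3333, so e^(−0.596t) = 0.048176.
−0.596·t = ln(0.048176) = -3.0329, so t = 3.0329/0.596 = 5.0887.

5.09 hours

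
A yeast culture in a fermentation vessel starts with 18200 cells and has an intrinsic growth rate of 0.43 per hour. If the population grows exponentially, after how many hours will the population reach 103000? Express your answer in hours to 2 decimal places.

4.03 hours

Set N₀·e^(rt) = 103000: e^(0.43·t) = 103000/18200 = 5.6593.
0.43·t = ln(5.6593) = 1.7333, so t = 1.7333/0.43 = 4.0309.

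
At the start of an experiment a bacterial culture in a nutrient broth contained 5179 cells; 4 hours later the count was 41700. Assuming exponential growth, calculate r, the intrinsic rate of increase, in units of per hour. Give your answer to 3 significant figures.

0.521 per hour

From N(t) = N₀·e^(rt): e^(r·4) = 41700/5179 = 8.0517.
r·4 = ln(8.0517) = 2.0859, so r = 2.0859/4 = 0.52147.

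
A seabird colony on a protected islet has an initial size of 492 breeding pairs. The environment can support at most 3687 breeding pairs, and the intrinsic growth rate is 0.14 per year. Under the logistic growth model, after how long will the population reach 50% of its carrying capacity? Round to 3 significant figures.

A = (K − N₀)/N₀ = (3687 − 492)/492 = 6.4939.
Solve 3687/(1 + 6.4939·e^(−0.14t)) = 1843.5: 1 + 6.4939·e^(−0.14t) = 2, so e^(−0.14t) = 0.153991.
−0.14·t = ln(0.153991) = -1.8709, so t = 1.8709/0.14 = 13.363.

13.4 years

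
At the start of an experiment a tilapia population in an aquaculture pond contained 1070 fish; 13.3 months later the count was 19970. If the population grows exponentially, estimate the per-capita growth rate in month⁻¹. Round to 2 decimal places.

0.22 per month

From N(t) = N₀·e^(rt): e^(r·13.3) = 19970/1070 = 18.664.
r·13.3 = ln(18.664) = 2.9266, so r = 2.9266/13.3 = 0.22004.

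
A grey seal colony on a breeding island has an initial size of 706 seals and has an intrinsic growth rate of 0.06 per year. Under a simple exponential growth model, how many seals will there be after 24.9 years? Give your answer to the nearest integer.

N(t) = N₀·e^(rt) = 706 × e^(0.06×24.9) = 706 × e^1.494.
e^1.494 ≈ 4.4549, so N ≈ 706 × 4.4549 = 3145.14.

3145 seals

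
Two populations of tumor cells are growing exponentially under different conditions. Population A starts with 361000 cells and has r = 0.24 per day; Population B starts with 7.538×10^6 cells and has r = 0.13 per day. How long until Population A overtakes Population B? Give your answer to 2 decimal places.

Set 361000·e^(0.24t) = 7.538×10^6·e^(0.13t).
e^((0.24 − 0.13)t) = 7.538×10^6/361000 → e^(0.11·t) = 20.881.
0.11·t = ln(20.881) = 3.0388, so t = 3.0388/0.11 = 27.626.

27.63 days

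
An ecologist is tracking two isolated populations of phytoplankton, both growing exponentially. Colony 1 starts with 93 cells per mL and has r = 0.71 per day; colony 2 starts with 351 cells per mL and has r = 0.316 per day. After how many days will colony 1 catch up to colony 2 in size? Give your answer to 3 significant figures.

Set 93·e^(0.71t) = 351·e^(0.316t).
e^((0.71 − 0.316)t) = 351/93 → e^(0.394·t) = 3.7742.
0.394·t = ln(3.7742) = 1.3282, so t = 1.3282/0.394 = 3.371.

3.37 days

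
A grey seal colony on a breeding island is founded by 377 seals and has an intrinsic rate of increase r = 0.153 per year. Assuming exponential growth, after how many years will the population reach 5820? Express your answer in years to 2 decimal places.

17.89 years

Set N₀·e^(rt) = 5820: e^(0.153·t) = 5820/377 = 15.438.
0.153·t = ln(15.438) = 2.7368, so t = 2.7368/0.153 = 17.888.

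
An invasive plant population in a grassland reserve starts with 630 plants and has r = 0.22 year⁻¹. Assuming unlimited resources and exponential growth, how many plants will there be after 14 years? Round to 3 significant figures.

N(t) = N₀·e^(rt) = 630 × e^(0.22×14) = 630 × e^3.08.
e^3.08 ≈ 21.758, so N ≈ 630 × 21.758 = 13707.8.

13700 plants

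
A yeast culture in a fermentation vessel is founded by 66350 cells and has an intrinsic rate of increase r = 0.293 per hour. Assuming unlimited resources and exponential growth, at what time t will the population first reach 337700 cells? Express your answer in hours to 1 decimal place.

Set N₀·e^(rt) = 337700: e^(0.293·t) = 337700/66350 = 5.0897.
0.293·t = ln(5.0897) = 1.6272, so t = 1.6272/0.293 = 5.5536.

5.6 hours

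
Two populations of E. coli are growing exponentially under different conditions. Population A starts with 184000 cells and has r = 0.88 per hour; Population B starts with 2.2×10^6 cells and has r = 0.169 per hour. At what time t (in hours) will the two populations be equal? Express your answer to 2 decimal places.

3.49 hours

Set 184000·e^(0.88t) = 2.2×10^6·e^(0.169t).
e^((0.88 − 0.169)t) = 2.2×10^6/184000 → e^(0.711·t) = 11.957.
0.711·t = ln(11.957) = 2.4813, so t = 2.4813/0.711 = 3.4898.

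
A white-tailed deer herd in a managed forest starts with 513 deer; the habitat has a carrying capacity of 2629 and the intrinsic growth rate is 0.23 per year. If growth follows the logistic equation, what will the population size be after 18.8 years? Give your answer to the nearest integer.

A = (K − N₀)/N₀ = (2629 − 513)/513 = 4.1248.
N(t) = K/(1 + A·e^(−rt)) = 2629/(1 + 4.1248×e^(−0.23×18.8)).
e^(−4.324) = 0.013247; denominator = 1 + 4.1248×0.013247 = 1.0546.
N = 2629/1.0546 = 2492.79.

2493 deer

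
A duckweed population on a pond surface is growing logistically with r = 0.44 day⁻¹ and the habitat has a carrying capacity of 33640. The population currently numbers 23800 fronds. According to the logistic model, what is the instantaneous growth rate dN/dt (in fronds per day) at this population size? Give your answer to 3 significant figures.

3060 fronds per day

dN/dt = rN(1 − N/K) = 0.44 × 23800 × (1 − 23800/33640).
1 − 23800/33640 = 0.29251; dN/dt = 0.44 × 23800 × 0.29251 = 3063.2.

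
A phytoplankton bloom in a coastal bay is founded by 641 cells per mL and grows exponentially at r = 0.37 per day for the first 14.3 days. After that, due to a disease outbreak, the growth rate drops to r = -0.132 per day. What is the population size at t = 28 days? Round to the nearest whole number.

Phase 1: N(14.3) = 641·e^(0.37×14.3) = 641·e^5.291 = 127265.
Phase 2 runs for 28 − 14.3 = 13.7 days at r = -0.132.
N(28) = 127265·e^(-0.132×13.7) = 127265·e^-1.808 = 20860.8.

20861 cells per mL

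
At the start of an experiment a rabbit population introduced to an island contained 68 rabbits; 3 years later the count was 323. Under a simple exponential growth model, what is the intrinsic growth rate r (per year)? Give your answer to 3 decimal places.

0.519 per year

From N(t) = N₀·e^(rt): e^(r·3) = 323/68 = 4.75.
r·3 = ln(4.75) = 1.5581, so r = 1.5581/3 = 0.51938.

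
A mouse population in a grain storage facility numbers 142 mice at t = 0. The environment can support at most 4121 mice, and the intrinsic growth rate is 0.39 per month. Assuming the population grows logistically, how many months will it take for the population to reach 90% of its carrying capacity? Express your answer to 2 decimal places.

14.18 months

A = (K − N₀)/N₀ = (4121 − 142)/142 = 28.021.
Solve 4121/(1 + 28.021·e^(−0.39t)) = 3708.9: 1 + 28.021·e^(−0.39t) = 1.1111, so e^(−0.39t) = 0.00396526.
−0.39·t = ln(0.00396526) = -5.5302, so t = 5.5302/0.39 = 14.18.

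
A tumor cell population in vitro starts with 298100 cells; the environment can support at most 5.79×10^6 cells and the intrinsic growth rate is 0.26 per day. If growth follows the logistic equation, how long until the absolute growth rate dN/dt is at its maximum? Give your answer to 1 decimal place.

Logistic growth is fastest at N = K/2 = 2.895×10^6.
A = (K − N₀)/N₀ = 18.423. Set K/(1 + A·e^(−rt)) = K/2 → A·e^(−rt) = 1.
e^(−0.26t) = 1/18.423 = 0.0542799, so t = ln(18.423)/0.26 = 2.9136/0.26 = 11.206.

11.2 days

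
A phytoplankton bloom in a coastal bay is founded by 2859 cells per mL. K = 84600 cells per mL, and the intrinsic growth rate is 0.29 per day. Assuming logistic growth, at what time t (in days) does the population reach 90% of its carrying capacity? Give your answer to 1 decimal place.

19.1 days

A = (K − N₀)/N₀ = (84600 − 2859)/2859 = 28.591.
Solve 84600/(1 + 28.591·e^(−0.29t)) = 76140: 1 + 28.591·e^(−0.29t) = 1.1111, so e^(−0.29t) = 0.00388626.
−0.29·t = ln(0.00388626) = -5.5503, so t = 5.5503/0.29 = 19.139.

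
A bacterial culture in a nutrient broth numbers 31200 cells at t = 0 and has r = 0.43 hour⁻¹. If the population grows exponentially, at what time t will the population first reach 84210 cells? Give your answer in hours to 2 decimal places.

Set N₀·e^(rt) = 84210: e^(0.43·t) = 84210/31200 = 2.699.
0.43·t = ln(2.699) = 0.9929, so t = 0.9929/0.43 = 2.3091.

2.31 hours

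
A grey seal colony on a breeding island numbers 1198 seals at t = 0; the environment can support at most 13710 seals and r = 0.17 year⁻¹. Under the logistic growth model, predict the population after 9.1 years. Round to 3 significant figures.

4250 seals

A = (K − N₀)/N₀ = (13710 − 1198)/1198 = 10.444.
N(t) = K/(1 + A·e^(−rt)) = 13710/(1 + 10.444×e^(−0.17×9.1)).
e^(−1.547) = 0.21289; denominator = 1 + 10.444×0.21289 = 3.2234.
N = 13710/3.2234 = 4253.28.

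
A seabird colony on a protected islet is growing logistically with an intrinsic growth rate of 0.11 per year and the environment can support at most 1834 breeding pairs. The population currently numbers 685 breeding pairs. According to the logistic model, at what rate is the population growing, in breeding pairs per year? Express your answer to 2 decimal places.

dN/dt = rN(1 − N/K) = 0.11 × 685 × (1 − 685/1834).
1 − 685/1834 = 0.6265; dN/dt = 0.11 × 685 × 0.6265 = 47.207.

47.21 breeding pairs per year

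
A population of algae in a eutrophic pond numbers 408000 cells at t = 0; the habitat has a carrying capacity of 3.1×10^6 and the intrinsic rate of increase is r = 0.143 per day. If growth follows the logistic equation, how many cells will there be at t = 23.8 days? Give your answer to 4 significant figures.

2542000 cells

A = (K − N₀)/N₀ = (3.1×10^6 − 408000)/408000 = 6.598.
N(t) = K/(1 + A·e^(−rt)) = 3.1×10^6/(1 + 6.598×e^(−0.143×23.8)).
e^(−3.403) = 0.03326; denominator = 1 + 6.598×0.03326 = 1.2195.
N = 3.1×10^6/1.2195 = 2.542128×10^6.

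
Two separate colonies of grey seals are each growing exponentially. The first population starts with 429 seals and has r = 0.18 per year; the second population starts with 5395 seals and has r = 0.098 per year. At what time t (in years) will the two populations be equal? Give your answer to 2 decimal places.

Set 429·e^(0.18t) = 5395·e^(0.098t).
e^((0.18 − 0.098)t) = 5395/429 → e^(0.082·t) = 12.576.
0.082·t = ln(12.576) = 2.5318, so t = 2.5318/0.082 = 30.875.

30.88 years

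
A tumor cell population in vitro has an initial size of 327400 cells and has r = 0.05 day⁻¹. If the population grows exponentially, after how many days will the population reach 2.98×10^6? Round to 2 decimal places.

44.17 days

Set N₀·e^(rt) = 2.98×10^6: e^(0.05·t) = 2.98×10^6/327400 = 9.102.
0.05·t = ln(9.102) = 2.2085, so t = 2.2085/0.05 = 44.17.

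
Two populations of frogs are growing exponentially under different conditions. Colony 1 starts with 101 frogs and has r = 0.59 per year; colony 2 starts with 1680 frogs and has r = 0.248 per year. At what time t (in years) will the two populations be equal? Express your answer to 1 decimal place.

8.2 years

Set 101·e^(0.59t) = 1680·e^(0.248t).
e^((0.59 − 0.248)t) = 1680/101 → e^(0.342·t) = 16.634.
0.342·t = ln(16.634) = 2.8114, so t = 2.8114/0.342 = 8.2206.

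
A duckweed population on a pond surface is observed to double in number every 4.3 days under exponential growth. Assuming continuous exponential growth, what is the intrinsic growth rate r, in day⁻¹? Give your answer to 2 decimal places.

0.16 per day

r = ln(2)/t_d = 0.6931/4.3 = 0.1612.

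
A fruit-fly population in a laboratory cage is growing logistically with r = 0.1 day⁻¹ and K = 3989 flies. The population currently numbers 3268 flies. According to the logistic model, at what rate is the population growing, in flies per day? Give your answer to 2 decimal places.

dN/dt = rN(1 − N/K) = 0.1 × 3268 × (1 − 3268/3989).
1 − 3268/3989 = 0.18075; dN/dt = 0.1 × 3268 × 0.18075 = 59.068.

59.07 flies per day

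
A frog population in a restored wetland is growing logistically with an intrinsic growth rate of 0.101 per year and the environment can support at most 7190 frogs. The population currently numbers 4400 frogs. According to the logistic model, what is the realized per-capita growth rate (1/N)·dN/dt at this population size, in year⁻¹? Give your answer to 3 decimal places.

0.039 per year

(1/N)·dN/dt = r(1 − N/K) = 0.101 × (1 − 4400/7190).
= 0.101 × 0.38804 = 0.039192.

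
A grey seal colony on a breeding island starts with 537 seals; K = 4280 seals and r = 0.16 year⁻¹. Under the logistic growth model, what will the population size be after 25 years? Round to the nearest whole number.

3795 seals

A = (K − N₀)/N₀ = (4280 − 537)/537 = 6.9702.
N(t) = K/(1 + A·e^(−rt)) = 4280/(1 + 6.9702×e^(−0.16×25)).
e^(−4) = 0.018316; denominator = 1 + 6.9702×0.018316 = 1.1277.
N = 4280/1.1277 = 3795.46.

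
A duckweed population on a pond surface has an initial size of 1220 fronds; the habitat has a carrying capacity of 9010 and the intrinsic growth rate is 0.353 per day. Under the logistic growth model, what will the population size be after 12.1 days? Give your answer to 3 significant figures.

A = (K − N₀)/N₀ = (9010 − 1220)/1220 = 6.3852.
N(t) = K/(1 + A·e^(−rt)) = 9010/(1 + 6.3852×e^(−0.353×12.1)).
e^(−4.271) = 0.013964; denominator = 1 + 6.3852×0.013964 = 1.0892.
N = 9010/1.0892 = 8272.42.

8270 fronds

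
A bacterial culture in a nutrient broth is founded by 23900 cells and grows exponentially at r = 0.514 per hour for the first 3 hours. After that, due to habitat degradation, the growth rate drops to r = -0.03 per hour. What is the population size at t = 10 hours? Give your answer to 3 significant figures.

90500 cells

Phase 1: N(3) = 23900·e^(0.514×3) = 23900·e^1.542 = 111707.
Phase 2 runs for 10 − 3 = 7 hours at r = -0.03.
N(10) = 111707·e^(-0.03×7) = 111707·e^-0.21 = 90547.9.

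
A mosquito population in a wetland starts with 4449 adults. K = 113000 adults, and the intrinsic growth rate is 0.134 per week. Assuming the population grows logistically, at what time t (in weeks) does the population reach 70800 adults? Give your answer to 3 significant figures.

27.7 weeks

A = (K − N₀)/N₀ = (113000 − 4449)/4449 = 24.399.
Solve 113000/(1 + 24.399·e^(−0.134t)) = 70800: 1 + 24.399·e^(−0.134t) = 1.596, so e^(−0.134t) = 0.0244291.
−0.134·t = ln(0.0244291) = -3.712, so t = 3.712/0.134 = 27.701.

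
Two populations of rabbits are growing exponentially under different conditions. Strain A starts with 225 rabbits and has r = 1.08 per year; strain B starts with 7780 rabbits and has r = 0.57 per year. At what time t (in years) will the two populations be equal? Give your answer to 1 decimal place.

6.9 years

Set 225·e^(1.08t) = 7780·e^(0.57t).
e^((1.08 − 0.57)t) = 7780/225 → e^(0.51·t) = 34.578.
0.51·t = ln(34.578) = 3.5432, so t = 3.5432/0.51 = 6.9475.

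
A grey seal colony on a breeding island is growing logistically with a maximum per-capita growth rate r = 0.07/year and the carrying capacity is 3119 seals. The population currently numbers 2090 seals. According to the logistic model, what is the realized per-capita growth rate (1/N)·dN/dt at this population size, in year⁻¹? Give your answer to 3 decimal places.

0.023 per year

(1/N)·dN/dt = r(1 − N/K) = 0.07 × (1 − 2090/3119).
= 0.07 × 0.32991 = 0.023094.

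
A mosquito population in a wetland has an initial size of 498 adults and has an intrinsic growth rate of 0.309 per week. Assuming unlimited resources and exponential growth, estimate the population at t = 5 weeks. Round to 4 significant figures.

N(t) = N₀·e^(rt) = 498 × e^(0.309×5) = 498 × e^1.545.
e^1.545 ≈ 4.688, so N ≈ 498 × 4.688 = 2334.61.

2335 adults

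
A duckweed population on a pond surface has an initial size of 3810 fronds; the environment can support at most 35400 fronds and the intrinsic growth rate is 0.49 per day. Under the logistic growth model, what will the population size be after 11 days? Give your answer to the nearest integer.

34110 fronds

A = (K − N₀)/N₀ = (35400 − 3810)/3810 = 8.2913.
N(t) = K/(1 + A·e^(−rt)) = 35400/(1 + 8.2913×e^(−0.49×11)).
e^(−5.39) = 0.004562; denominator = 1 + 8.2913×0.004562 = 1.0378.
N = 35400/1.0378 = 34109.8.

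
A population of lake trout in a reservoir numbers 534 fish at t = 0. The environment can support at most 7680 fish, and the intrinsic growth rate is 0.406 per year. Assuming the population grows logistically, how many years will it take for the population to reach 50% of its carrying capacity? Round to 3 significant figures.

6.39 years

A = (K − N₀)/N₀ = (7680 − 534)/534 = 13.382.
Solve 7680/(1 + 13.382·e^(−0.406t)) = 3840: 1 + 13.382·e^(−0.406t) = 2, so e^(−0.406t) = 0.0747271.
−0.406·t = ln(0.0747271) = -2.5939, so t = 2.5939/0.406 = 6.3889.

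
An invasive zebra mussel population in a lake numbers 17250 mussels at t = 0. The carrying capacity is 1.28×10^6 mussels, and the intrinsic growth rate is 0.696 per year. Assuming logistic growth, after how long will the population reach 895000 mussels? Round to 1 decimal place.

A = (K − N₀)/N₀ = (1.28×10^6 − 17250)/17250 = 73.203.
Solve 1.28×10^6/(1 + 73.203·e^(−0.696t)) = 895000: 1 + 73.203·e^(−0.696t) = 1.4302, so e^(−0.696t) = 0.00587637.
−0.696·t = ln(0.00587637) = -5.1368, so t = 5.1368/0.696 = 7.3805.

7.4 years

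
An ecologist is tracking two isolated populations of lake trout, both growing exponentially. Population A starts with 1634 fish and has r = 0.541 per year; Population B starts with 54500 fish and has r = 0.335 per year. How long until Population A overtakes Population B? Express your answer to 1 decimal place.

Set 1634·e^(0.541t) = 54500·e^(0.335t).
e^((0.541 − 0.335)t) = 54500/1634 → e^(0.206·t) = 33.354.
0.206·t = ln(33.354) = 3.5072, so t = 3.5072/0.206 = 17.025.

17.0 years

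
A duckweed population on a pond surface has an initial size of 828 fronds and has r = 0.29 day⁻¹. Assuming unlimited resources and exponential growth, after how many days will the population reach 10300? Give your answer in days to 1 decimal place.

Set N₀·e^(rt) = 10300: e^(0.29·t) = 10300/828 = 12.44.
0.29·t = ln(12.44) = 2.5209, so t = 2.5209/0.29 = 8.6927.

8.7 days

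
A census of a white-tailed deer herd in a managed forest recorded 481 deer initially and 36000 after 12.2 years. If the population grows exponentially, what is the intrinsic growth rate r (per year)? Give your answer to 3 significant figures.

From N(t) = N₀·e^(rt): e^(r·12.2) = 36000/481 = 74.844.
r·12.2 = ln(74.844) = 4.3154, so r = 4.3154/12.2 = 0.35372.

0.354 per year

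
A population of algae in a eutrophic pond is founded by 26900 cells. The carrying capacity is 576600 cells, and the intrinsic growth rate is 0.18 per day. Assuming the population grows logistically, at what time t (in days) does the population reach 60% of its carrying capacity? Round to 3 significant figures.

A = (K − N₀)/N₀ = (576600 − 26900)/26900 = 20.435.
Solve 576600/(1 + 20.435·e^(−0.18t)) = 345960: 1 + 20.435·e^(−0.18t) = 1.6667, so e^(−0.18t) = 0.0326239.
−0.18·t = ln(0.0326239) = -3.4227, so t = 3.4227/0.18 = 19.015.

19.0 days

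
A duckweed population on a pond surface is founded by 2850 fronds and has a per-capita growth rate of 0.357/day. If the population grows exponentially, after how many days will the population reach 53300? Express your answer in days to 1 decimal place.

8.2 days

Set N₀·e^(rt) = 53300: e^(0.357·t) = 53300/2850 = 18.702.
0.357·t = ln(18.702) = 2.9286, so t = 2.9286/0.357 = 8.2034.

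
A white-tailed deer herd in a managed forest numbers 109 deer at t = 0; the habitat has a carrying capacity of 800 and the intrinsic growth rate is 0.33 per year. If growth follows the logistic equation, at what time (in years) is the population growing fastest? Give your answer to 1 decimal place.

5.6 years

Logistic growth is fastest at N = K/2 = 400.
A = (K − N₀)/N₀ = 6.3394. Set K/(1 + A·e^(−rt)) = K/2 → A·e^(−rt) = 1.
e^(−0.33t) = 1/6.3394 = 0.157742, so t = ln(6.3394)/0.33 = 1.8468/0.33 = 5.5963.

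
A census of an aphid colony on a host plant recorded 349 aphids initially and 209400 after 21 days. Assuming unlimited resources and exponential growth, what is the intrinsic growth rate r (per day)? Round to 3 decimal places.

From N(t) = N₀·e^(rt): e^(r·21) = 209400/349 = 600.
r·21 = ln(600) = 6.3969, so r = 6.3969/21 = 0.30462.

0.305 per day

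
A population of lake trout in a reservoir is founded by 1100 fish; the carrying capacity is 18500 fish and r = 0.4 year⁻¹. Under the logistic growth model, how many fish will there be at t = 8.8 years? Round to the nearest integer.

12600 fish

A = (K − N₀)/N₀ = (18500 − 1100)/1100 = 15.818.
N(t) = K/(1 + A·e^(−rt)) = 18500/(1 + 15.818×e^(−0.4×8.8)).
e^(−3.52) = 0.029599; denominator = 1 + 15.818×0.029599 = 1.4682.
N = 18500/1.4682 = 12600.4.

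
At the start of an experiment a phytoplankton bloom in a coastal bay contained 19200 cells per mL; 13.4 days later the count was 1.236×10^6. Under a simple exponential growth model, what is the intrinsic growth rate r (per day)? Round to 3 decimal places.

0.311 per day

From N(t) = N₀·e^(rt): e^(r·13.4) = 1.236×10^6/19200 = 64.375.
r·13.4 = ln(64.375) = 4.1647, so r = 4.1647/13.4 = 0.3108.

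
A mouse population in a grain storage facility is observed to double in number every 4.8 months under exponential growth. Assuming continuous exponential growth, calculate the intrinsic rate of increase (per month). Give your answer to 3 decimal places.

0.144 per month

r = ln(2)/t_d = 0.6931/4.8 = 0.14441.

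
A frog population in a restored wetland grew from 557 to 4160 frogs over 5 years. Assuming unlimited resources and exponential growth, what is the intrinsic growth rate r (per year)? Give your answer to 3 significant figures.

From N(t) = N₀·e^(rt): e^(r·5) = 4160/557 = 7.4686.
r·5 = ln(7.4686) = 2.0107, so r = 2.0107/5 = 0.40214.

0.402 per year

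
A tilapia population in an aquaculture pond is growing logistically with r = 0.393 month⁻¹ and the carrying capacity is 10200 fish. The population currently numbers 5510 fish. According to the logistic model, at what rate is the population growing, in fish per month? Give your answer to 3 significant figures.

996 fish per month

dN/dt = rN(1 − N/K) = 0.393 × 5510 × (1 − 5510/10200).
1 − 5510/10200 = 0.4598; dN/dt = 0.393 × 5510 × 0.4598 = 995.67.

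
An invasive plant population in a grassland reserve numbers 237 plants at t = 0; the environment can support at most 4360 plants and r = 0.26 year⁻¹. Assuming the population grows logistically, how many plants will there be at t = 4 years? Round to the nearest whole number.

A = (K − N₀)/N₀ = (4360 − 237)/237 = 17.397.
N(t) = K/(1 + A·e^(−rt)) = 4360/(1 + 17.397×e^(−0.26×4)).
e^(−1.04) = 0.35345; denominator = 1 + 17.397×0.35345 = 7.1489.
N = 4360/7.1489 = 609.882.

610 plants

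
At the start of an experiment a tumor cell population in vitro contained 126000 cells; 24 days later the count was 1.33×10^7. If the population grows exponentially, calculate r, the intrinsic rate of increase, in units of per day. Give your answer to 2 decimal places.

0.19 per day

From N(t) = N₀·e^(rt): e^(r·24) = 1.33×10^7/126000 = 105.56.
r·24 = ln(105.56) = 4.6592, so r = 4.6592/24 = 0.19413.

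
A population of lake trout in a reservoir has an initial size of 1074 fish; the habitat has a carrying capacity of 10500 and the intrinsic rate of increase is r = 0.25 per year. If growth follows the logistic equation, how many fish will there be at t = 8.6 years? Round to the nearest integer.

A = (K − N₀)/N₀ = (10500 − 1074)/1074 = 8.7765.
N(t) = K/(1 + A·e^(−rt)) = 10500/(1 + 8.7765×e^(−0.25×8.6)).
e^(−2.15) = 0.11648; denominator = 1 + 8.7765×0.11648 = 2.0223.
N = 10500/2.0223 = 5192.04.

5192 fish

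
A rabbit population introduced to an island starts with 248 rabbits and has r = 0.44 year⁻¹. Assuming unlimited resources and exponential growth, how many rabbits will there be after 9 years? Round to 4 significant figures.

13010 rabbits

N(t) = N₀·e^(rt) = 248 × e^(0.44×9) = 248 × e^3.96.
e^3.96 ≈ 52.457, so N ≈ 248 × 52.457 = 13009.4.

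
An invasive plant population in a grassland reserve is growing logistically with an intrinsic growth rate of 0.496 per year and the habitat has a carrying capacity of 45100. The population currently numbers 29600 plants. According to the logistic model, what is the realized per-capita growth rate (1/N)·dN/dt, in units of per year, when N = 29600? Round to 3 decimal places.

(1/N)·dN/dt = r(1 − N/K) = 0.496 × (1 − 29600/45100).
= 0.496 × 0.34368 = 0.17047.

0.170 per year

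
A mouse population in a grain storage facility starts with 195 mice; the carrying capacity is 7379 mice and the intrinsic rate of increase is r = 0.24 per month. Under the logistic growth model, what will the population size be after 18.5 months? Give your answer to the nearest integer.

A = (K − N₀)/N₀ = (7379 − 195)/195 = 36.841.
N(t) = K/(1 + A·e^(−rt)) = 7379/(1 + 36.841×e^(−0.24×18.5)).
e^(−4.44) = 0.011796; denominator = 1 + 36.841×0.011796 = 1.4346.
N = 7379/1.4346 = 5143.69.

5144 mice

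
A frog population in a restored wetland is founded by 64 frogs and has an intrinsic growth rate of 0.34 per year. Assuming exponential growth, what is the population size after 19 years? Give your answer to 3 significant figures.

N(t) = N₀·e^(rt) = 64 × e^(0.34×19) = 64 × e^6.46.
e^6.46 ≈ 639.06, so N ≈ 64 × 639.06 = 40899.9.

40900 frogs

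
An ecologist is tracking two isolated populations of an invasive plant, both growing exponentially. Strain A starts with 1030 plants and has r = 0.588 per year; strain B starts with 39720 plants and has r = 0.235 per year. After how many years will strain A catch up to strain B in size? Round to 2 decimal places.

Set 1030·e^(0.588t) = 39720·e^(0.235t).
e^((0.588 − 0.235)t) = 39720/1030 → e^(0.353·t) = 38.563.
0.353·t = ln(38.563) = 3.6523, so t = 3.6523/0.353 = 10.346.

10.35 years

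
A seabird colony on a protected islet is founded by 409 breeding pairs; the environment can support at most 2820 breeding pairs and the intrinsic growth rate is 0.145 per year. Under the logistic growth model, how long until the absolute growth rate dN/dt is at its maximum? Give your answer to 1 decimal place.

12.2 years

Logistic growth is fastest at N = K/2 = 1410.
A = (K − N₀)/N₀ = 5.8949. Set K/(1 + A·e^(−rt)) = K/2 → A·e^(−rt) = 1.
e^(−0.145t) = 1/5.8949 = 0.169639, so t = ln(5.8949)/0.145 = 1.7741/0.145 = 12.235.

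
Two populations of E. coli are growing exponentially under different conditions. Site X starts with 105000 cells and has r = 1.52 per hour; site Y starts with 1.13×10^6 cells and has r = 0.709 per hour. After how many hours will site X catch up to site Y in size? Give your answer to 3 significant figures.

2.93 hours

Set 105000·e^(1.52t) = 1.13×10^6·e^(0.709t).
e^((1.52 − 0.709)t) = 1.13×10^6/105000 → e^(0.811·t) = 10.762.
0.811·t = ln(10.762) = 2.376, so t = 2.376/0.811 = 2.9297.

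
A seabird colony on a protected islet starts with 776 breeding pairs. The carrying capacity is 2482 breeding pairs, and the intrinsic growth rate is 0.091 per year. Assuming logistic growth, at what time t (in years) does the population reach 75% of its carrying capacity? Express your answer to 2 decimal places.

A = (K − N₀)/N₀ = (2482 − 776)/776 = 2.1985.
Solve 2482/(1 + 2.1985·e^(−0.091t)) = 1861.5: 1 + 2.1985·e^(−0.091t) = 1.3333, so e^(−0.091t) = 0.151622.
−0.091·t = ln(0.151622) = -1.8864, so t = 1.8864/0.091 = 20.729.

20.73 years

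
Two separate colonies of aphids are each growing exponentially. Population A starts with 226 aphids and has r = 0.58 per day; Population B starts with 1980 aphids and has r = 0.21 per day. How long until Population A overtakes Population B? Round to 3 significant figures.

Set 226·e^(0.58t) = 1980·e^(0.21t).
e^((0.58 − 0.21)t) = 1980/226 → e^(0.37·t) = 8.7611.
0.37·t = ln(8.7611) = 2.1703, so t = 2.1703/0.37 = 5.8657.

5.87 days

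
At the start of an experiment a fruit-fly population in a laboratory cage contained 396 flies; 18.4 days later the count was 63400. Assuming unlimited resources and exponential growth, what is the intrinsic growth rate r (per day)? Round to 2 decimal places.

0.28 per day

From N(t) = N₀·e^(rt): e^(r·18.4) = 63400/396 = 160.1.
r·18.4 = ln(160.1) = 5.0758, so r = 5.0758/18.4 = 0.27586.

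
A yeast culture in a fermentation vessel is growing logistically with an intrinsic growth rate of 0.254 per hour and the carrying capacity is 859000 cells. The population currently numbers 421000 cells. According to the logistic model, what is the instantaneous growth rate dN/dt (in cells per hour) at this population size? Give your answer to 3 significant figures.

54500 cells per hour

dN/dt = rN(1 − N/K) = 0.254 × 421000 × (1 − 421000/859000).
1 − 421000/859000 = 0.5099; dN/dt = 0.254 × 421000 × 0.5099 = 54525.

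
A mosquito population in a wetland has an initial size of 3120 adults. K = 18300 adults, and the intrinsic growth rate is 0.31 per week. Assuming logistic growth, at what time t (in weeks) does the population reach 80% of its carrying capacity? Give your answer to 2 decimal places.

A = (K − N₀)/N₀ = (18300 − 3120)/3120 = 4.8654.
Solve 18300/(1 + 4.8654·e^(−0.31t)) = 14640: 1 + 4.8654·e^(−0.31t) = 1.25, so e^(−0.31t) = 0.0513834.
−0.31·t = ln(0.0513834) = -2.9684, so t = 2.9684/0.31 = 9.5756.

9.58 weeks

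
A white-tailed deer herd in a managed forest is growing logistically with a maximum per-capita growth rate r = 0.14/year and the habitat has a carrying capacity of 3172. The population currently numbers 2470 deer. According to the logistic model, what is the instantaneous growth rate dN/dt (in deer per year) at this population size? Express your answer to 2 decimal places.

dN/dt = rN(1 − N/K) = 0.14 × 2470 × (1 − 2470/3172).
1 − 2470/3172 = 0.22131; dN/dt = 0.14 × 2470 × 0.22131 = 76.53.

76.53 deer per year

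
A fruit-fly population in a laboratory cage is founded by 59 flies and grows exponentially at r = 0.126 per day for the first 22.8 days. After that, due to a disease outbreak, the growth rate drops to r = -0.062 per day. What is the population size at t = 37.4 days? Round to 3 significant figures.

Phase 1: N(22.8) = 59·e^(0.126×22.8) = 59·e^2.873 = 1043.5.
Phase 2 runs for 37.4 − 22.8 = 14.6 days at r = -0.062.
N(37.4) = 1043.5·e^(-0.062×14.6) = 1043.5·e^-0.9052 = 422.056.

422 flies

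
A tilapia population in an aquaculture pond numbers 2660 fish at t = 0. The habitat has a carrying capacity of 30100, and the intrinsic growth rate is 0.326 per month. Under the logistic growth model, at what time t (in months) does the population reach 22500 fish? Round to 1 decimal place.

10.5 months

A = (K − N₀)/N₀ = (30100 − 2660)/2660 = 10.316.
Solve 30100/(1 + 10.316·e^(−0.326t)) = 22500: 1 + 10.316·e^(−0.326t) = 1.3378, so e^(−0.326t) = 0.0327438.
−0.326·t = ln(0.0327438) = -3.419, so t = 3.419/0.326 = 10.488.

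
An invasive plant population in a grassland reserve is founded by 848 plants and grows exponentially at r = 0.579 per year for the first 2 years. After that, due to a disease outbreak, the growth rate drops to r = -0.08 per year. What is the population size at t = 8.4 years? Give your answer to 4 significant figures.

Phase 1: N(2) = 848·e^(0.579×2) = 848·e^1.158 = 2699.66.
Phase 2 runs for 8.4 − 2 = 6.4 years at r = -0.08.
N(8.4) = 2699.66·e^(-0.08×6.4) = 2699.66·e^-0.512 = 1617.89.

1618 plants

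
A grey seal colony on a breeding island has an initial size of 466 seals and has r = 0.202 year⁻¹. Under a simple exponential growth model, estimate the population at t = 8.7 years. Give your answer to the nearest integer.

2702 seals

N(t) = N₀·e^(rt) = 466 × e^(0.202×8.7) = 466 × e^1.757.
e^1.757 ≈ 5.7973, so N ≈ 466 × 5.7973 = 2701.56.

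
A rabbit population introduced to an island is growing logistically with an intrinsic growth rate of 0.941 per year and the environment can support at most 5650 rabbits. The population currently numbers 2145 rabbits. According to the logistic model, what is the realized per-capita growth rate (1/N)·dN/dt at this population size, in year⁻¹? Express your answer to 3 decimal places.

0.584 per year

(1/N)·dN/dt = r(1 − N/K) = 0.941 × (1 − 2145/5650).
= 0.941 × 0.62035 = 0.58375.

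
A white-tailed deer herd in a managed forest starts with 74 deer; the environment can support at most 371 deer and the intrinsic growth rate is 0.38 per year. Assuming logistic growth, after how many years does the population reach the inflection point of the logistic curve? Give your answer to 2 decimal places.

Logistic growth is fastest at N = K/2 = 185.5.
A = (K − N₀)/N₀ = 4.0135. Set K/(1 + A·e^(−rt)) = K/2 → A·e^(−rt) = 1.
e^(−0.38t) = 1/4.0135 = 0.249158, so t = ln(4.0135)/0.38 = 1.3897/0.38 = 3.657.

3.66 years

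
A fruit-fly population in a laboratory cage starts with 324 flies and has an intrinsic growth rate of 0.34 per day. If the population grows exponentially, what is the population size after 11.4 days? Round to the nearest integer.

N(t) = N₀·e^(rt) = 324 × e^(0.34×11.4) = 324 × e^3.876.
e^3.876 ≈ 48.231, so N ≈ 324 × 48.231 = 15626.8.

15627 flies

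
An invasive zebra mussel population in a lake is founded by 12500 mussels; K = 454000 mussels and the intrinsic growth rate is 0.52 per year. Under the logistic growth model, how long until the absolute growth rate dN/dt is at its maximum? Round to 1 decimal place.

Logistic growth is fastest at N = K/2 = 227000.
A = (K − N₀)/N₀ = 35.32. Set K/(1 + A·e^(−rt)) = K/2 → A·e^(−rt) = 1.
e^(−0.52t) = 1/35.32 = 0.0283126, so t = ln(35.32)/0.52 = 3.5644/0.52 = 6.8547.

6.9 years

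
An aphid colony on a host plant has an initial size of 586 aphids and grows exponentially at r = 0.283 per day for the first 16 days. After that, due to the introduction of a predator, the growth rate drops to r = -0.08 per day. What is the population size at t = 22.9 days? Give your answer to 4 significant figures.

31240 aphids

Phase 1: N(16) = 586·e^(0.283×16) = 586·e^4.528 = 54247.9.
Phase 2 runs for 22.9 − 16 = 6.9 days at r = -0.08.
N(22.9) = 54247.9·e^(-0.08×6.9) = 54247.9·e^-0.552 = 31235.8.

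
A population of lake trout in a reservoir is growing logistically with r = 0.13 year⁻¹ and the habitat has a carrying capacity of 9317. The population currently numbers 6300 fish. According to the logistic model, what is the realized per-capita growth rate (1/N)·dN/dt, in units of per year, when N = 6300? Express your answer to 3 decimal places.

0.042 per year

(1/N)·dN/dt = r(1 − N/K) = 0.13 × (1 − 6300/9317).
= 0.13 × 0.32382 = 0.042096.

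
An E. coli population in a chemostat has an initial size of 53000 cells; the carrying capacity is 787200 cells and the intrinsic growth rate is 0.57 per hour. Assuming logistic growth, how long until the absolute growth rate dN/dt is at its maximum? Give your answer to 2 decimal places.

4.61 hours

Logistic growth is fastest at N = K/2 = 393600.
A = (K − N₀)/N₀ = 13.853. Set K/(1 + A·e^(−rt)) = K/2 → A·e^(−rt) = 1.
e^(−0.57t) = 1/13.853 = 0.0721874, so t = ln(13.853)/0.57 = 2.6285/0.57 = 4.6114.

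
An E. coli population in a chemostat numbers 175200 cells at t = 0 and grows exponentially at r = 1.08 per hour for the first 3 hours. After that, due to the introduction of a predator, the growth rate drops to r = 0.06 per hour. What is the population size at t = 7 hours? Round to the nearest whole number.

5686943 cells

Phase 1: N(3) = 175200·e^(1.08×3) = 175200·e^3.24 = 4.473508×10^6.
Phase 2 runs for 7 − 3 = 4 hours at r = 0.06.
N(7) = 4.473508×10^6·e^(0.06×4) = 4.473508×10^6·e^0.24 = 5.686943×10^6.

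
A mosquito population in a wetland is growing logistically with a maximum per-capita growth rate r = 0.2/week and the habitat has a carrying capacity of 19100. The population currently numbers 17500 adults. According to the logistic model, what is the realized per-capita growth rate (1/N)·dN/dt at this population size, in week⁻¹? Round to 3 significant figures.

0.0168 per week

(1/N)·dN/dt = r(1 − N/K) = 0.2 × (1 − 17500/19100).
= 0.2 × 0.08377 = 0.016754.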